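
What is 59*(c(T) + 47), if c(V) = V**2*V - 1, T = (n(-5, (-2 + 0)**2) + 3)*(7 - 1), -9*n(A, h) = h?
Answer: 5816102/27 ≈ 2.1541e+5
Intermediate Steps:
n(A, h) = -h/9
T = 46/3 (T = (-(-2 + 0)**2/9 + 3)*(7 - 1) = (-1/9*(-2)**2 + 3)*6 = (-1/9*4 + 3)*6 = (-4/9 + 3)*6 = (23/9)*6 = 46/3 ≈ 15.333)
c(V) = -1 + V**3 (c(V) = V**3 - 1 = -1 + V**3)
59*(c(T) + 47) = 59*((-1 + (46/3)**3) + 47) = 59*((-1 + 97336/27) + 47) = 59*(97309/27 + 47) = 59*(98578/27) = 5816102/27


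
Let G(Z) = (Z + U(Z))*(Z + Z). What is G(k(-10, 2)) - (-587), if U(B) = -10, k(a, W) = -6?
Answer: 779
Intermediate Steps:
G(Z) = 2*Z*(-10 + Z) (G(Z) = (Z - 10)*(Z + Z) = (-10 + Z)*(2*Z) = 2*Z*(-10 + Z))
G(k(-10, 2)) - (-587) = 2*(-6)*(-10 - 6) - (-587) = 2*(-6)*(-16) - 1*(-587) = 192 + 587 = 779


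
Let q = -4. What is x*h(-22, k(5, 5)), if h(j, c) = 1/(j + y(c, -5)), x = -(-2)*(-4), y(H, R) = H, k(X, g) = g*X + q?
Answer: 8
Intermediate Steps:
k(X, g) = -4 + X*g (k(X, g) = g*X - 4 = X*g - 4 = -4 + X*g)
x = -8 (x = -1*8 = -8)
h(j, c) = 1/(c + j) (h(j, c) = 1/(j + c) = 1/(c + j))
x*h(-22, k(5, 5)) = -8/((-4 + 5*5) - 22) = -8/((-4 + 25) - 22) = -8/(21 - 22) = -8/(-1) = -8*(-1) = 8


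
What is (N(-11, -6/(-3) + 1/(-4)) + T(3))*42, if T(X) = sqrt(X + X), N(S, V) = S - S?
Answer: 42*sqrt(6) ≈ 102.88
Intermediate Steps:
N(S, V) = 0
T(X) = sqrt(2)*sqrt(X) (T(X) = sqrt(2*X) = sqrt(2)*sqrt(X))
(N(-11, -6/(-3) + 1/(-4)) + T(3))*42 = (0 + sqrt(2)*sqrt(3))*42 = (0 + sqrt(6))*42 = sqrt(6)*42 = 42*sqrt(6)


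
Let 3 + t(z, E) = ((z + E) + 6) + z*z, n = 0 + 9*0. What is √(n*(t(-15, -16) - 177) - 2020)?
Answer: 2*I*√505 ≈ 44.944*I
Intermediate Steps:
n = 0 (n = 0 + 0 = 0)
t(z, E) = 3 + E + z + z² (t(z, E) = -3 + (((z + E) + 6) + z*z) = -3 + (((E + z) + 6) + z²) = -3 + ((6 + E + z) + z²) = -3 + (6 + E + z + z²) = 3 + E + z + z²)
√(n*(t(-15, -16) - 177) - 2020) = √(0*((3 - 16 - 15 + (-15)²) - 177) - 2020) = √(0*((3 - 16 - 15 + 225) - 177) - 2020) = √(0*(197 - 177) - 2020) = √(0*20 - 2020) = √(0 - 2020) = √(-2020) = 2*I*√505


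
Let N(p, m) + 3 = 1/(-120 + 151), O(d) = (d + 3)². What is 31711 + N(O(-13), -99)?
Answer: 982949/31 ≈ 31708.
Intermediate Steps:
O(d) = (3 + d)²
N(p, m) = -92/31 (N(p, m) = -3 + 1/(-120 + 151) = -3 + 1/31 = -92/31)
31711 + N(O(-13), -99) = 31711 - 92/31 = 982949/31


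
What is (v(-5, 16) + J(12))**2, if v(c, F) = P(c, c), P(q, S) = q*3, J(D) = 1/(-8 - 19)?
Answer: 164836/729 ≈ 226.11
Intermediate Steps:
J(D) = -1/27 (J(D) = 1/(-27) = -1/27)
P(q, S) = 3*q
v(c, F) = 3*c
(v(-5, 16) + J(12))**2 = (3*(-5) - 1/27)**2 = (-15 - 1/27)**2 = (-406/27)**2 = 164836/729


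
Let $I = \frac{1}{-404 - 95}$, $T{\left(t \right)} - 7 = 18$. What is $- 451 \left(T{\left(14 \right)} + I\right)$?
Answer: $- \frac{5625774}{499} \approx -11274.0$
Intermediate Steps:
$T{\left(t \right)} = 25$ ($T{\left(t \right)} = 7 + 18 = 25$)
$I = - \frac{1}{499}$ ($I = \frac{1}{-499} = - \frac{1}{499} \approx -0.002004$)
$- 451 \left(T{\left(14 \right)} + I\right) = - 451 \left(25 - \frac{1}{499}\right) = \left(-451\right) \frac{12474}{499} = - \frac{5625774}{499}$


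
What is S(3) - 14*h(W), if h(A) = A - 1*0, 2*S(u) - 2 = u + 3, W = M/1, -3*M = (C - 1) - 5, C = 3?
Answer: -10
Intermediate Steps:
M = 1 (M = -((3 - 1) - 5)/3 = -(2 - 5)/3 = -⅓*(-3) = 1)
W = 1 (W = 1/1 = 1*1 = 1)
S(u) = 5/2 + u/2 (S(u) = 1 + (u + 3)/2 = 1 + (3 + u)/2 = 1 + (3/2 + u/2) = 5/2 + u/2)
h(A) = A (h(A) = A + 0 = A)
S(3) - 14*h(W) = (5/2 + (½)*3) - 14*1 = (5/2 + 3/2) - 14 = 4 - 14 = -10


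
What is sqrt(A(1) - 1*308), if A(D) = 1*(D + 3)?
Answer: 4*I*sqrt(19) ≈ 17.436*I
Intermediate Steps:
A(D) = 3 + D (A(D) = 1*(3 + D) = 3 + D)
sqrt(A(1) - 1*308) = sqrt((3 + 1) - 1*308) = sqrt(4 - 308) = sqrt(-304) = 4*I*sqrt(19)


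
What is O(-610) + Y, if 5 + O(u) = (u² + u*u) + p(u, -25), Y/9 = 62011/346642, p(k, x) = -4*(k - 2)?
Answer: 258818380905/346642 ≈ 7.4665e+5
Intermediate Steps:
p(k, x) = 8 - 4*k (p(k, x) = -4*(-2 + k) = 8 - 4*k)
Y = 558099/346642 (Y = 9*(62011/346642) = 558099/346642 ≈ 1.6100)
O(u) = 3 - 4*u + 2*u² (O(u) = -5 + ((u² + u*u) + (8 - 4*u)) = -5 + ((u² + u²) + (8 - 4*u)) = -5 + (2*u² + (8 - 4*u)) = -5 + (8 - 4*u + 2*u²) = 3 - 4*u + 2*u²)
O(-610) + Y = (3 - 4*(-610) + 2*(-610)²) + 558099/346642 = (3 + 2440 + 2*372100) + 558099/346642 = (3 + 2440 + 744200) + 558099/346642 = 746643 + 558099/346642 = 258818380905/346642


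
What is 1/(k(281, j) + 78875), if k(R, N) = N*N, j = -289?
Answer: 1/162396 ≈ 6.1578e-6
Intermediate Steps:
k(R, N) = N²
1/(k(281, j) + 78875) = 1/((-289)² + 78875) = 1/(83521 + 78875) = 1/162396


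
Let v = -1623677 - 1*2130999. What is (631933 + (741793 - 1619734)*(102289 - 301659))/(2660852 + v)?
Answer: -175035729103/1093824 ≈ -1.6002e+5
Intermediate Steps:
v = -3754676 (v = -1623677 - 2130999 = -3754676)
(631933 + (741793 - 1619734)*(102289 - 301659))/(2660852 + v) = (631933 + (741793 - 1619734)*(102289 - 301659))/(2660852 - 3754676) = (631933 - 877941*(-199370))/(-1093824) = (631933 + 175035097170)*(-1/1093824) = 175035729103*(-1/1093824) = -175035729103/1093824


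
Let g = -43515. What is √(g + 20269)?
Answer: I*√23246 ≈ 152.47*I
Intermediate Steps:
√(g + 20269) = √(-43515 + 20269) = √(-23246) = I*√23246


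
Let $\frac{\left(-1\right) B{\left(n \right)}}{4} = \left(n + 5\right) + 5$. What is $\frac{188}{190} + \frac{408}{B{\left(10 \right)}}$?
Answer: $- \frac{781}{190} \approx -4.1105$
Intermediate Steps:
$B{\left(n \right)} = -40 - 4 n$ ($B{\left(n \right)} = - 4 \left(\left(n + 5\right) + 5\right) = - 4 \left(\left(5 + n\right) + 5\right) = - 4 \left(10 + n\right) = -40 - 4 n$)
$\frac{188}{190} + \frac{408}{B{\left(10 \right)}} = \frac{188}{190} + \frac{408}{-40 - 40} = 188 \cdot \frac{1}{190} + \frac{408}{-40 - 40} = \frac{94}{95} + \frac{408}{-80} = \frac{94}{95} + 408 \left(- \frac{1}{80}\right) = \frac{94}{95} - \frac{51}{10} = - \frac{781}{190}$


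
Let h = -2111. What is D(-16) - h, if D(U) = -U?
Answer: 2127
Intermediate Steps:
D(-16) - h = -1*(-16) - 1*(-2111) = 16 + 2111 = 2127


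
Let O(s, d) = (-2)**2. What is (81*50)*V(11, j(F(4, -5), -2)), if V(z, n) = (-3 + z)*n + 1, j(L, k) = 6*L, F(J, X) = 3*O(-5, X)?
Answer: 2336850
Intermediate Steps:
O(s, d) = 4
F(J, X) = 12 (F(J, X) = 3*4 = 12)
V(z, n) = 1 + n*(-3 + z) (V(z, n) = n*(-3 + z) + 1 = 1 + n*(-3 + z))
(81*50)*V(11, j(F(4, -5), -2)) = (81*50)*(1 - 18*12 + (6*12)*11) = 4050*(1 - 3*72 + 72*11) = 4050*(1 - 216 + 792) = 4050*577 = 2336850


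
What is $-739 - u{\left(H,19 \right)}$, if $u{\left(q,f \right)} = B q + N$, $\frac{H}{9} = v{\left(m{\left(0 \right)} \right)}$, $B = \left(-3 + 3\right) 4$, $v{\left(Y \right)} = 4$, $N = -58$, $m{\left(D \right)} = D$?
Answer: $-681$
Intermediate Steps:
$B = 0$ ($B = 0 \cdot 4 = 0$)
$H = 36$ ($H = 9 \cdot 4 = 36$)
$u{\left(q,f \right)} = -58$ ($u{\left(q,f \right)} = 0 q - 58 = 0 - 58 = -58$)
$-739 - u{\left(H,19 \right)} = -739 - -58 = -739 + 58 = -681$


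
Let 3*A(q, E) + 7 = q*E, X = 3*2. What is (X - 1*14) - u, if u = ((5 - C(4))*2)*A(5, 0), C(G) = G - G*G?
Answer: 214/3 ≈ 71.333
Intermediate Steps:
X = 6
A(q, E) = -7/3 + E*q/3 (A(q, E) = -7/3 + (q*E)/3 = -7/3 + (E*q)/3 = -7/3 + E*q/3)
C(G) = G - G²
u = -238/3 (u = ((5 - 4*(1 - 1*4))*2)*(-7/3 + (⅓)*0*5) = ((5 - 4*(1 - 4))*2)*(-7/3 + 0) = ((5 - 4*(-3))*2)*(-7/3) = ((5 - 1*(-12))*2)*(-7/3) = ((5 + 12)*2)*(-7/3) = (17*2)*(-7/3) = 34*(-7/3) = -238/3 ≈ -79.333)
(X - 1*14) - u = (6 - 1*14) - 1*(-238/3) = (6 - 14) + 238/3 = -8 + 238/3 = 214/3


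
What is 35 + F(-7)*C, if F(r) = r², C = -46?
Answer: -2219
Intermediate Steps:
35 + F(-7)*C = 35 + (-7)²*(-46) = 35 + 49*(-46) = 35 - 2254 = -2219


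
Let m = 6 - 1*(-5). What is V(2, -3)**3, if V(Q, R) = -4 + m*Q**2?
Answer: 64000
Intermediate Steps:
m = 11 (m = 6 + 5 = 11)
V(Q, R) = -4 + 11*Q**2
V(2, -3)**3 = (-4 + 11*2**2)**3 = (-4 + 11*4)**3 = (-4 + 44)**3 = 40**3 = 64000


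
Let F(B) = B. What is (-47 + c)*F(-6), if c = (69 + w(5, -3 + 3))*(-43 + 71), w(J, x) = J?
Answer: -12150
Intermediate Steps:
c = 2072 (c = (69 + 5)*(-43 + 71) = 74*28 = 2072)
(-47 + c)*F(-6) = (-47 + 2072)*(-6) = 2025*(-6) = -12150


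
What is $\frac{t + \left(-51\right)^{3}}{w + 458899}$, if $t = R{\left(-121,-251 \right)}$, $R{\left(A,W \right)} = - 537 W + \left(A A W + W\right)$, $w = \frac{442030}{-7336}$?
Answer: $- \frac{13472586008}{1683020517} \approx -8.005$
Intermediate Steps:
$w = - \frac{221015}{3668}$ ($w = 442030 \left(- \frac{1}{7336}\right) = - \frac{221015}{3668} \approx -60.255$)
$R{\left(A,W \right)} = - 536 W + W A^{2}$ ($R{\left(A,W \right)} = - 537 W + \left(A^{2} W + W\right) = - 537 W + \left(W A^{2} + W\right) = - 537 W + \left(W + W A^{2}\right) = - 536 W + W A^{2}$)
$t = -3540355$ ($t = - 251 \left(-536 + \left(-121\right)^{2}\right) = - 251 \left(-536 + 14641\right) = \left(-251\right) 14105 = -3540355$)
$\frac{t + \left(-51\right)^{3}}{w + 458899} = \frac{-3540355 + \left(-51\right)^{3}}{- \frac{221015}{3668} + 458899} = \frac{-3540355 - 132651}{\frac{1683020517}{3668}} = \left(-3673006\right) \frac{3668}{1683020517} = - \frac{13472586008}{1683020517}$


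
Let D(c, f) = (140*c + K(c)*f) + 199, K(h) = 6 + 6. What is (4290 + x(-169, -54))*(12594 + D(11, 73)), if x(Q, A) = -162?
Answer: 62782752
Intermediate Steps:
K(h) = 12
D(c, f) = 199 + 12*f + 140*c (D(c, f) = (140*c + 12*f) + 199 = (12*f + 140*c) + 199 = 199 + 12*f + 140*c)
(4290 + x(-169, -54))*(12594 + D(11, 73)) = (4290 - 162)*(12594 + (199 + 12*73 + 140*11)) = 4128*(12594 + (199 + 876 + 1540)) = 4128*(12594 + 2615) = 4128*15209 = 62782752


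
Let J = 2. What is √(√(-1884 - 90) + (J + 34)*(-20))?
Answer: √(-720 + I*√1974) ≈ 0.82751 + 26.846*I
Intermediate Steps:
√(√(-1884 - 90) + (J + 34)*(-20)) = √(√(-1884 - 90) + (2 + 34)*(-20)) = √(√(-1974) + 36*(-20)) = √(I*√1974 - 720) = √(-720 + I*√1974)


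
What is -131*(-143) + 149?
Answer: 18882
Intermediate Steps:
-131*(-143) + 149 = 18733 + 149 = 18882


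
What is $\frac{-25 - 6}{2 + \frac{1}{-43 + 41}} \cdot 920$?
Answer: $- \frac{57040}{3} \approx -19013.0$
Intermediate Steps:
$\frac{-25 - 6}{2 + \frac{1}{-43 + 41}} \cdot 920 = - \frac{31}{2 + \frac{1}{-2}} \cdot 920 = - \frac{31}{2 - \frac{1}{2}} \cdot 920 = - \frac{31}{\frac{3}{2}} \cdot 920 = \left(-31\right) \frac{2}{3} \cdot 920 = \left(- \frac{62}{3}\right) 920 = - \frac{57040}{3}$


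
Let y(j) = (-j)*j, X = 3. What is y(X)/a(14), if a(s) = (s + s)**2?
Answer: -9/784 ≈ -0.011480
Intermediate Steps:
y(j) = -j**2
a(s) = 4*s**2 (a(s) = (2*s)**2 = 4*s**2)
y(X)/a(14) = (-1*3**2)/((4*14**2)) = (-1*9)/((4*196)) = -9/784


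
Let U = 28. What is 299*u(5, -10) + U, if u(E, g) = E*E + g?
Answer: 4513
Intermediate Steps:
u(E, g) = g + E**2 (u(E, g) = E**2 + g = g + E**2)
299*u(5, -10) + U = 299*(-10 + 5**2) + 28 = 299*(-10 + 25) + 28 = 299*15 + 28 = 4485 + 28 = 4513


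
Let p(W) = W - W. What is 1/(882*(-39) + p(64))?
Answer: -1/34398 ≈ -2.9071e-5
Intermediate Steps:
p(W) = 0
1/(882*(-39) + p(64)) = 1/(882*(-39) + 0) = 1/(-34398 + 0) = 1/(-34398) = -1/34398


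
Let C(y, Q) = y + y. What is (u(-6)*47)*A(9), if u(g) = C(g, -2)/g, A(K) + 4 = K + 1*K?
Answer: 1316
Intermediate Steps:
C(y, Q) = 2*y
A(K) = -4 + 2*K (A(K) = -4 + (K + 1*K) = -4 + (K + K) = -4 + 2*K)
u(g) = 2 (u(g) = (2*g)/g = 2)
(u(-6)*47)*A(9) = (2*47)*(-4 + 2*9) = 94*(-4 + 18) = 94*14 = 1316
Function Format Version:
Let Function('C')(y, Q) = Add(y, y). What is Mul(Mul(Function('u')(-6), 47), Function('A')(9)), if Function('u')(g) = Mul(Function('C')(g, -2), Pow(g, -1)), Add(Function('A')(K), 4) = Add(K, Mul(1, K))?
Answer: 1316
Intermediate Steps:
Function('C')(y, Q) = Mul(2, y)
Function('A')(K) = Add(-4, Mul(2, K)) (Function('A')(K) = Add(-4, Add(K, Mul(1, K))) = Add(-4, Add(K, K)) = Add(-4, Mul(2, K)))
Function('u')(g) = 2 (Function('u')(g) = Mul(Mul(2, g), Pow(g, -1)) = 2)
Mul(Mul(Function('u')(-6), 47), Function('A')(9)) = Mul(Mul(2, 47), Add(-4, Mul(2, 9))) = Mul(94, Add(-4, 18)) = Mul(94, 14) = 1316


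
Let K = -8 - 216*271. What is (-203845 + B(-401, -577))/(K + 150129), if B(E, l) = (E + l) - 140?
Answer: -204963/91585 ≈ -2.2380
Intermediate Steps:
B(E, l) = -140 + E + l
K = -58544 (K = -8 - 58536 = -58544)
(-203845 + B(-401, -577))/(K + 150129) = (-203845 + (-140 - 401 - 577))/(-58544 + 150129) = (-203845 - 1118)/91585 = -204963*1/91585 = -204963/91585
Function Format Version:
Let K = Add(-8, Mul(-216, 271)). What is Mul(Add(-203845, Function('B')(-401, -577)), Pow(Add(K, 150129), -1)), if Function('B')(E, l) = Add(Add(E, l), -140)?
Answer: Rational(-204963, 91585) ≈ -2.2380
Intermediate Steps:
Function('B')(E, l) = Add(-140, E, l)
K = -58544 (K = Add(-8, -58536) = -58544)
Mul(Add(-203845, Function('B')(-401, -577)), Pow(Add(K, 150129), -1)) = Mul(Add(-203845, Add(-140, -401, -577)), Pow(Add(-58544, 150129), -1)) = Mul(Add(-203845, -1118), Pow(91585, -1)) = Mul(-204963, Rational(1, 91585)) = Rational(-204963, 91585)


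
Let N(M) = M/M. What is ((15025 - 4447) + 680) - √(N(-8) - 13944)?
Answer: 11258 - I*√13943 ≈ 11258.0 - 118.08*I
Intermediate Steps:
N(M) = 1
((15025 - 4447) + 680) - √(N(-8) - 13944) = ((15025 - 4447) + 680) - √(1 - 13944) = (10578 + 680) - √(-13943) = 11258 - I*√13943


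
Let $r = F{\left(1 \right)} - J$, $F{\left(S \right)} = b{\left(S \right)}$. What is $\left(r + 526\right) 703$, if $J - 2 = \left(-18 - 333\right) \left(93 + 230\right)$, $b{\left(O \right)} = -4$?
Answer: $80066779$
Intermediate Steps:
$F{\left(S \right)} = -4$
$J = -113371$ ($J = 2 + \left(-18 - 333\right) \left(93 + 230\right) = 2 - 113373 = -113371$)
$r = 113367$ ($r = -4 - -113371 = -4 + 113371 = 113367$)
$\left(r + 526\right) 703 = \left(113367 + 526\right) 703 = 113893 \cdot 703 = 80066779$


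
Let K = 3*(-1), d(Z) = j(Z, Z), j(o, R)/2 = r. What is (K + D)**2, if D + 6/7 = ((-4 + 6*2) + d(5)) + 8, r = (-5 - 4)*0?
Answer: 7225/49 ≈ 147.45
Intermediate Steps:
r = 0 (r = -9*0 = 0)
j(o, R) = 0 (j(o, R) = 2*0 = 0)
d(Z) = 0
K = -3
D = 106/7 (D = -6/7 + (((-4 + 6*2) + 0) + 8) = -6/7 + (((-4 + 12) + 0) + 8) = -6/7 + ((8 + 0) + 8) = -6/7 + (8 + 8) = -6/7 + 16 = 106/7 ≈ 15.143)
(K + D)**2 = (-3 + 106/7)**2 = (85/7)**2 = 7225/49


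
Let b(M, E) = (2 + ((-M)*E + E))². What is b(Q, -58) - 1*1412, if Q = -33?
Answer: 3879488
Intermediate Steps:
b(M, E) = (2 + E - E*M)² (b(M, E) = (2 + (-E*M + E))² = (2 + (E - E*M))² = (2 + E - E*M)²)
b(Q, -58) - 1*1412 = (2 - 58 - 1*(-58)*(-33))² - 1*1412 = (2 - 58 - 1914)² - 1412 = (-1970)² - 1412 = 3880900 - 1412 = 3879488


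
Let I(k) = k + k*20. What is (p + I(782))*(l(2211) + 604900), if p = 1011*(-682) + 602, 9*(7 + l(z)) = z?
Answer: -1220827320848/3 ≈ -4.0694e+11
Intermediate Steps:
l(z) = -7 + z/9
p = -688900 (p = -689502 + 602 = -688900)
I(k) = 21*k (I(k) = k + 20*k = 21*k)
(p + I(782))*(l(2211) + 604900) = (-688900 + 21*782)*((-7 + (⅑)*2211) + 604900) = (-688900 + 16422)*((-7 + 737/3) + 604900) = -672478*(716/3 + 604900) = -672478*1815416/3 = -1220827320848/3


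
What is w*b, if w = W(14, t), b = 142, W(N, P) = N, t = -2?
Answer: 1988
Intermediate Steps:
w = 14
w*b = 14*142 = 1988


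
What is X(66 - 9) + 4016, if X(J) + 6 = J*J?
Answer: 7259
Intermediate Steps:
X(J) = -6 + J**2 (X(J) = -6 + J*J = -6 + J**2)
X(66 - 9) + 4016 = (-6 + (66 - 9)**2) + 4016 = (-6 + 57**2) + 4016 = (-6 + 3249) + 4016 = 3243 + 4016 = 7259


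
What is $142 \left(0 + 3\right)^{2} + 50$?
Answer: $1328$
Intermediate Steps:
$142 \left(0 + 3\right)^{2} + 50 = 142 \cdot 3^{2} + 50 = 142 \cdot 9 + 50 = 1278 + 50 = 1328$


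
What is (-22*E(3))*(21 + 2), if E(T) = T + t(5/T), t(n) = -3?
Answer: 0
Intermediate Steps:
E(T) = -3 + T (E(T) = T - 3 = -3 + T)
(-22*E(3))*(21 + 2) = (-22*(-3 + 3))*(21 + 2) = -22*0*23 = 0*23 = 0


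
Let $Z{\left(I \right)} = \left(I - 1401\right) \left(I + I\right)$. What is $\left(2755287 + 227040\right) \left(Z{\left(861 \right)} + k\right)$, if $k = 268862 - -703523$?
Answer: $126763809135$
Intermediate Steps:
$k = 972385$ ($k = 268862 + 703523 = 972385$)
$Z{\left(I \right)} = 2 I \left(-1401 + I\right)$ ($Z{\left(I \right)} = \left(-1401 + I\right) 2 I = 2 I \left(-1401 + I\right)$)
$\left(2755287 + 227040\right) \left(Z{\left(861 \right)} + k\right) = \left(2755287 + 227040\right) \left(2 \cdot 861 \left(-1401 + 861\right) + 972385\right) = 2982327 \left(2 \cdot 861 \left(-540\right) + 972385\right) = 2982327 \left(-929880 + 972385\right) = 2982327 \cdot 42505 = 126763809135$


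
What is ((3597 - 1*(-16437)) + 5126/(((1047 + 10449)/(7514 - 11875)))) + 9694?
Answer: 159699301/5748 ≈ 27783.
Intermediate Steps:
((3597 - 1*(-16437)) + 5126/(((1047 + 10449)/(7514 - 11875)))) + 9694 = ((3597 + 16437) + 5126/((11496/(-4361)))) + 9694 = (20034 + 5126/((11496*(-1/4361)))) + 9694 = (20034 + 5126/(-11496/4361)) + 9694 = (20034 + 5126*(-4361/11496)) + 9694 = (20034 - 11177243/5748) + 9694 = 103978189/5748 + 9694 = 159699301/5748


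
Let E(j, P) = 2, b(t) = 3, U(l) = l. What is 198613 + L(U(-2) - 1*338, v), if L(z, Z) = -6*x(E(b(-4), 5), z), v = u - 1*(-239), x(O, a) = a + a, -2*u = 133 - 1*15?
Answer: 202693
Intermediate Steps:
u = -59 (u = -(133 - 1*15)/2 = -(133 - 15)/2 = -½*118 = -59)
x(O, a) = 2*a
v = 180 (v = -59 - 1*(-239) = -59 + 239 = 180)
L(z, Z) = -12*z
198613 + L(U(-2) - 1*338, v) = 198613 - 12*(-2 - 1*338) = 198613 - 12*(-2 - 338) = 198613 - 12*(-340) = 198613 + 4080 = 202693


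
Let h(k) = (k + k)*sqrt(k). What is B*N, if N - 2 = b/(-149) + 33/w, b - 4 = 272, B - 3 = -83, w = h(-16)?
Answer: -1760/149 - 165*I/8 ≈ -11.812 - 20.625*I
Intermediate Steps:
h(k) = 2*k**(3/2) (h(k) = (2*k)*sqrt(k) = 2*k**(3/2))
w = -128*I (w = 2*(-16)**(3/2) = 2*(-64*I) = -128*I ≈ -128.0*I)
B = -80 (B = 3 - 83 = -80)
b = 276 (b = 4 + 272 = 276)
N = 22/149 + 33*I/128 (N = 2 + (276/(-149) + 33/((-128*I))) = 2 + (276*(-1/149) + 33*(I/128)) = 2 + (-276/149 + 33*I/128) = 22/149 + 33*I/128 ≈ 0.14765 + 0.25781*I)
B*N = -80*(22/149 + 33*I/128) = -1760/149 - 165*I/8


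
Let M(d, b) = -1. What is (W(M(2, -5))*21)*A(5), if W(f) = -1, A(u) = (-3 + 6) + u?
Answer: -168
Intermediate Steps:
A(u) = 3 + u
(W(M(2, -5))*21)*A(5) = (-1*21)*(3 + 5) = -21*8 = -168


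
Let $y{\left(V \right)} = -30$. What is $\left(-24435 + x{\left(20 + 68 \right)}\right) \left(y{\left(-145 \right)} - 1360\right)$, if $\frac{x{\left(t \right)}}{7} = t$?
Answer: $33108410$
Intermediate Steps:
$x{\left(t \right)} = 7 t$
$\left(-24435 + x{\left(20 + 68 \right)}\right) \left(y{\left(-145 \right)} - 1360\right) = \left(-24435 + 7 \left(20 + 68\right)\right) \left(-30 - 1360\right) = \left(-24435 + 7 \cdot 88\right) \left(-1390\right) = \left(-24435 + 616\right) \left(-1390\right) = \left(-23819\right) \left(-1390\right) = 33108410$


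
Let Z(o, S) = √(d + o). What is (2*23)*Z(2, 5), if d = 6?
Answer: 92*√2 ≈ 130.11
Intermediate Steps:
Z(o, S) = √(6 + o)
(2*23)*Z(2, 5) = (2*23)*√(6 + 2) = 46*√8 = 46*(2*√2) = 92*√2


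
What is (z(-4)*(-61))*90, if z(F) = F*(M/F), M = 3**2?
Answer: -49410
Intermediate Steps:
M = 9
z(F) = 9 (z(F) = F*(9/F) = 9)
(z(-4)*(-61))*90 = (9*(-61))*90 = -549*90 = -49410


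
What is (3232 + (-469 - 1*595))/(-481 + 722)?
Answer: 2168/241 ≈ 8.9958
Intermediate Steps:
(3232 + (-469 - 1*595))/(-481 + 722) = (3232 + (-469 - 595))/241 = (3232 - 1064)*(1/241) = 2168*(1/241) = 2168/241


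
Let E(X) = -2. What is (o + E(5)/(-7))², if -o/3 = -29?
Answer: 373321/49 ≈ 7618.8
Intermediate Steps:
o = 87 (o = -3*(-29) = 87)
(o + E(5)/(-7))² = (87 - 2/(-7))² = (87 - 2*(-⅐))² = (87 + 2/7)² = (611/7)² = 373321/49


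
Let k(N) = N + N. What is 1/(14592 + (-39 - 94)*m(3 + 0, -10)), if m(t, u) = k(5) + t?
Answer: 1/12863 ≈ 7.7742e-5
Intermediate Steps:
k(N) = 2*N
m(t, u) = 10 + t (m(t, u) = 2*5 + t = 10 + t)
1/(14592 + (-39 - 94)*m(3 + 0, -10)) = 1/(14592 + (-39 - 94)*(10 + (3 + 0))) = 1/(14592 - 133*(10 + 3)) = 1/(14592 - 133*13) = 1/(14592 - 1729) = 1/12863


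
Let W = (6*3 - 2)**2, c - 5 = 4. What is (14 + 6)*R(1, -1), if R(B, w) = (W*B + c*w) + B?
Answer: 4960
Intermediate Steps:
c = 9 (c = 5 + 4 = 9)
W = 256 (W = (18 - 2)**2 = 16**2 = 256)
R(B, w) = 9*w + 257*B (R(B, w) = (256*B + 9*w) + B = (9*w + 256*B) + B = 9*w + 257*B)
(14 + 6)*R(1, -1) = (14 + 6)*(9*(-1) + 257*1) = 20*(-9 + 257) = 20*248 = 4960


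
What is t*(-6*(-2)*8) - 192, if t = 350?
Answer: 33408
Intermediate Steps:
t*(-6*(-2)*8) - 192 = 350*(-6*(-2)*8) - 192 = 350*(12*8) - 192 = 350*96 - 192 = 33600 - 192 = 33408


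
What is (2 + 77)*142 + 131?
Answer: 11349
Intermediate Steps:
(2 + 77)*142 + 131 = 79*142 + 131 = 11218 + 131 = 11349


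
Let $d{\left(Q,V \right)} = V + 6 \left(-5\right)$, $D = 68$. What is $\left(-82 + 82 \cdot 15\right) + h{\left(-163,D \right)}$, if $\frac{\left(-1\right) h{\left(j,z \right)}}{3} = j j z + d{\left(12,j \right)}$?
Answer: $-5418349$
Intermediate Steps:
$d{\left(Q,V \right)} = -30 + V$ ($d{\left(Q,V \right)} = V - 30 = -30 + V$)
$h{\left(j,z \right)} = 90 - 3 j - 3 z j^{2}$ ($h{\left(j,z \right)} = - 3 \left(j j z + \left(-30 + j\right)\right) = - 3 \left(j^{2} z + \left(-30 + j\right)\right) = - 3 \left(z j^{2} + \left(-30 + j\right)\right) = - 3 \left(-30 + j + z j^{2}\right) = 90 - 3 j - 3 z j^{2}$)
$\left(-82 + 82 \cdot 15\right) + h{\left(-163,D \right)} = \left(-82 + 82 \cdot 15\right) - \left(-579 + 5420076\right) = \left(-82 + 1230\right) + \left(90 + 489 - 204 \cdot 26569\right) = 1148 + \left(90 + 489 - 5420076\right) = 1148 - 5419497 = -5418349$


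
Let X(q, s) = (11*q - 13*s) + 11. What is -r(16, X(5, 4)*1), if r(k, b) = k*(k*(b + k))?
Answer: -7680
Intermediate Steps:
X(q, s) = 11 - 13*s + 11*q (X(q, s) = (-13*s + 11*q) + 11 = 11 - 13*s + 11*q)
r(k, b) = k**2*(b + k)
-r(16, X(5, 4)*1) = -16**2*((11 - 13*4 + 11*5)*1 + 16) = -256*((11 - 52 + 55)*1 + 16) = -256*(14*1 + 16) = -256*(14 + 16) = -256*30 = -1*7680 = -7680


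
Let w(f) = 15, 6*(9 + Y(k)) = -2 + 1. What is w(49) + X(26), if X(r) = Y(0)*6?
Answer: -40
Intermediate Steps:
Y(k) = -55/6 (Y(k) = -9 + (-2 + 1)/6 = -9 + (⅙)*(-1) = -9 - ⅙ = -55/6)
X(r) = -55 (X(r) = -55/6*6 = -55)
w(49) + X(26) = 15 - 55 = -40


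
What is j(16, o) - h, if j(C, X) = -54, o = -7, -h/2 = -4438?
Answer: -8930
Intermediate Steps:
h = 8876 (h = -2*(-4438) = 8876)
j(16, o) - h = -54 - 1*8876 = -54 - 8876 = -8930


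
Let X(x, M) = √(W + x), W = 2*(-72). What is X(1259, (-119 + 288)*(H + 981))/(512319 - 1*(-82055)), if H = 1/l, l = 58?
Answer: √1115/594374 ≈ 5.6179e-5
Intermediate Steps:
W = -144
H = 1/58 ≈ 0.017241
X(x, M) = √(-144 + x)
X(1259, (-119 + 288)*(H + 981))/(512319 - 1*(-82055)) = √(-144 + 1259)/(512319 - 1*(-82055)) = √1115/(512319 + 82055) = √1115/594374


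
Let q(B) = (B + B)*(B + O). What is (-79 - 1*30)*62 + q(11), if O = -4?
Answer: -6604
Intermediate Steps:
q(B) = 2*B*(-4 + B) (q(B) = (B + B)*(B - 4) = (2*B)*(-4 + B) = 2*B*(-4 + B))
(-79 - 1*30)*62 + q(11) = (-79 - 1*30)*62 + 2*11*(-4 + 11) = (-79 - 30)*62 + 2*11*7 = -109*62 + 154 = -6758 + 154 = -6604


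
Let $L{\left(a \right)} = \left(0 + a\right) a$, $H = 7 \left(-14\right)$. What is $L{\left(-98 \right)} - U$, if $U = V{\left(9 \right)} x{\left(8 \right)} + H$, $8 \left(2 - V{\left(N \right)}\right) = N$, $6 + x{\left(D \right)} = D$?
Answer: $\frac{38801}{4} \approx 9700.3$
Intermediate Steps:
$x{\left(D \right)} = -6 + D$
$V{\left(N \right)} = 2 - \frac{N}{8}$
$H = -98$
$U = - \frac{385}{4}$ ($U = \left(2 - \frac{9}{8}\right) \left(-6 + 8\right) - 98 = \left(2 - \frac{9}{8}\right) 2 - 98 = \frac{7}{8} \cdot 2 - 98 = \frac{7}{4} - 98 = - \frac{385}{4} \approx -96.25$)
$L{\left(a \right)} = a^{2}$ ($L{\left(a \right)} = a a = a^{2}$)
$L{\left(-98 \right)} - U = \left(-98\right)^{2} - - \frac{385}{4} = 9604 + \frac{385}{4} = \frac{38801}{4}$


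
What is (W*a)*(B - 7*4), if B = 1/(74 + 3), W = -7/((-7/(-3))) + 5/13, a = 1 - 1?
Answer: 0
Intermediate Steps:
a = 0
W = -34/13 (W = -7/((-7*(-⅓))) + 5*(1/13) = -7/7/3 + 5/13 = -7*3/7 + 5/13 = -3 + 5/13 = -34/13 ≈ -2.6154)
B = 1/77 ≈ 0.012987
(W*a)*(B - 7*4) = (-34/13*0)*(1/77 - 7*4) = 0*(1/77 - 28) = 0*(-2155/77) = 0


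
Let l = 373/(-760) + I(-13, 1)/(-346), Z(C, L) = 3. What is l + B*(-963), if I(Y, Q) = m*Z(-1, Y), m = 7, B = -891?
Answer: 112814106331/131480 ≈ 8.5803e+5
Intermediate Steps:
I(Y, Q) = 21 (I(Y, Q) = 7*3 = 21)
l = -72509/131480 (l = 373/(-760) + 21/(-346) = 373*(-1/760) + 21*(-1/346) = -373/760 - 21/346 = -72509/131480 ≈ -0.55148)
l + B*(-963) = -72509/131480 - 891*(-963) = -72509/131480 + 858033 = 112814106331/131480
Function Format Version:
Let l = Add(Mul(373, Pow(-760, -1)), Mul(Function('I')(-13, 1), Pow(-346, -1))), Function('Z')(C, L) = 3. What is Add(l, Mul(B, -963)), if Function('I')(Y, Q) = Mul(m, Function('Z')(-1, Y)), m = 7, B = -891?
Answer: Rational(112814106331, 131480) ≈ 8.5803e+5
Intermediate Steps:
Function('I')(Y, Q) = 21 (Function('I')(Y, Q) = Mul(7, 3) = 21)
l = Rational(-72509, 131480) (l = Add(Mul(373, Pow(-760, -1)), Mul(21, Pow(-346, -1))) = Add(Mul(373, Rational(-1, 760)), Mul(21, Rational(-1, 346))) = Add(Rational(-373, 760), Rational(-21, 346)) = Rational(-72509, 131480) ≈ -0.55148)
Add(l, Mul(B, -963)) = Add(Rational(-72509, 131480), Mul(-891, -963)) = Add(Rational(-72509, 131480), 858033) = Rational(112814106331, 131480)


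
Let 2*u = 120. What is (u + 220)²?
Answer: 78400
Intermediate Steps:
u = 60 (u = (½)*120 = 60)
(u + 220)² = (60 + 220)² = 280² = 78400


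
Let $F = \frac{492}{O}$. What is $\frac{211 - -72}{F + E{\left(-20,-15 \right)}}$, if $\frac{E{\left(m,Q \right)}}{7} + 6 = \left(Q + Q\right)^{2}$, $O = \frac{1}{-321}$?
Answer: $- \frac{283}{151674} \approx -0.0018658$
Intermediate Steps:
$O = - \frac{1}{321} \approx -0.0031153$
$E{\left(m,Q \right)} = -42 + 28 Q^{2}$ ($E{\left(m,Q \right)} = -42 + 7 \left(Q + Q\right)^{2} = -42 + 7 \left(2 Q\right)^{2} = -42 + 7 \cdot 4 Q^{2} = -42 + 28 Q^{2}$)
$F = -157932$ ($F = \frac{492}{- \frac{1}{321}} = 492 \left(-321\right) = -157932$)
$\frac{211 - -72}{F + E{\left(-20,-15 \right)}} = \frac{211 - -72}{-157932 - \left(42 - 28 \left(-15\right)^{2}\right)} = \frac{211 + \left(77 - 5\right)}{-157932 + \left(-42 + 28 \cdot 225\right)} = \frac{211 + 72}{-157932 + \left(-42 + 6300\right)} = \frac{283}{-157932 + 6258} = \frac{283}{-151674} = 283 \left(- \frac{1}{151674}\right) = - \frac{283}{151674}$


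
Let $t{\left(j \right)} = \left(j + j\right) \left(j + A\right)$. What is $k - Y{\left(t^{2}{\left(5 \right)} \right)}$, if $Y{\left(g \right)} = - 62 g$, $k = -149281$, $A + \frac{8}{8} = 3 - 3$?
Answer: $-50081$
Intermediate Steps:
$A = -1$ ($A = -1 + \left(3 - 3\right) = -1 + 0 = -1$)
$t{\left(j \right)} = 2 j \left(-1 + j\right)$ ($t{\left(j \right)} = \left(j + j\right) \left(j - 1\right) = 2 j \left(-1 + j\right)$)
$k - Y{\left(t^{2}{\left(5 \right)} \right)} = -149281 - - 62 \left(2 \cdot 5 \left(-1 + 5\right)\right)^{2} = -149281 - - 62 \left(2 \cdot 5 \cdot 4\right)^{2} = -149281 - - 62 \cdot 40^{2} = -149281 - \left(-62\right) 1600 = -149281 - -99200 = -149281 + 99200 = -50081$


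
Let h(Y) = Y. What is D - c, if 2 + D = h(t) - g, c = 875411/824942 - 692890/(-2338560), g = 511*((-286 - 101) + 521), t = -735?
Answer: -6676142204539663/96458818176 ≈ -69212.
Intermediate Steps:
g = 68474 (g = 511*(-387 + 521) = 511*134 = 68474)
c = 130939760527/96458818176 (c = 875411*(1/824942) - 692890*(-1/2338560) = 875411/824942 + 69289/233856 = 130939760527/96458818176 ≈ 1.3575)
D = -69211 (D = -2 + (-735 - 1*68474) = -2 + (-735 - 68474) = -2 - 69209 = -69211)
D - c = -69211 - 1*130939760527/96458818176 = -69211 - 130939760527/96458818176 = -6676142204539663/96458818176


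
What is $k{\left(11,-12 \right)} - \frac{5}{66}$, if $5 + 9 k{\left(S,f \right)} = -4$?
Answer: $- \frac{71}{66} \approx -1.0758$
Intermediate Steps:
$k{\left(S,f \right)} = -1$ ($k{\left(S,f \right)} = - \frac{5}{9} + \frac{1}{9} \left(-4\right) = - \frac{5}{9} - \frac{4}{9} = -1$)
$k{\left(11,-12 \right)} - \frac{5}{66} = -1 - \frac{5}{66} = - \frac{71}{66}$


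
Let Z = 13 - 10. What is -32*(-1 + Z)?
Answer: -64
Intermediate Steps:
Z = 3
-32*(-1 + Z) = -32*(-1 + 3) = -32*2 = -64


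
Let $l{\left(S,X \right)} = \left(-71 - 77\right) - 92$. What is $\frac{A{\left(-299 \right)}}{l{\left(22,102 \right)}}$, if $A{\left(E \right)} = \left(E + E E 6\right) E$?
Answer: $\frac{160295993}{240} \approx 6.679 \cdot 10^{5}$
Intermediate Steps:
$l{\left(S,X \right)} = -240$ ($l{\left(S,X \right)} = -148 - 92 = -240$)
$A{\left(E \right)} = E \left(E + 6 E^{2}\right)$ ($A{\left(E \right)} = \left(E + E^{2} \cdot 6\right) E = \left(E + 6 E^{2}\right) E = E \left(E + 6 E^{2}\right)$)
$\frac{A{\left(-299 \right)}}{l{\left(22,102 \right)}} = \frac{\left(-299\right)^{2} \left(1 + 6 \left(-299\right)\right)}{-240} = 89401 \left(1 - 1794\right) \left(- \frac{1}{240}\right) = 89401 \left(-1793\right) \left(- \frac{1}{240}\right) = \left(-160295993\right) \left(- \frac{1}{240}\right) = \frac{160295993}{240}$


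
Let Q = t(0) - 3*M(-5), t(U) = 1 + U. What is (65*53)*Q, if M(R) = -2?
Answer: 24115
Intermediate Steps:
Q = 7 (Q = (1 + 0) - 3*(-2) = 1 + 6 = 7)
(65*53)*Q = (65*53)*7 = 3445*7 = 24115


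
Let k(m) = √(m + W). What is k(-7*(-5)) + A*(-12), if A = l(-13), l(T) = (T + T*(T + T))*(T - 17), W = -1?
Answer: 117000 + √34 ≈ 1.1701e+5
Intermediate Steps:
k(m) = √(-1 + m) (k(m) = √(m - 1) = √(-1 + m))
l(T) = (-17 + T)*(T + 2*T²) (l(T) = (T + T*(2*T))*(-17 + T) = (T + 2*T²)*(-17 + T) = (-17 + T)*(T + 2*T²))
A = -9750 (A = -13*(-17 - 33*(-13) + 2*(-13)²) = -13*(-17 + 429 + 2*169) = -13*(-17 + 429 + 338) = -13*750 = -9750)
k(-7*(-5)) + A*(-12) = √(-1 - 7*(-5)) - 9750*(-12) = √(-1 + 35) + 117000 = √34 + 117000 = 117000 + √34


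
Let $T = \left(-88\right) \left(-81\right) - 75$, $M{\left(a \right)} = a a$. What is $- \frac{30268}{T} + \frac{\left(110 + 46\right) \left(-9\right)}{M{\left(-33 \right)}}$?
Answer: $- \frac{4762696}{853413} \approx -5.5808$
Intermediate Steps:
$M{\left(a \right)} = a^{2}$
$T = 7053$ ($T = 7128 - 75 = 7053$)
$- \frac{30268}{T} + \frac{\left(110 + 46\right) \left(-9\right)}{M{\left(-33 \right)}} = - \frac{30268}{7053} + \frac{\left(110 + 46\right) \left(-9\right)}{\left(-33\right)^{2}} = \left(-30268\right) \frac{1}{7053} + \frac{156 \left(-9\right)}{1089} = - \frac{30268}{7053} - \frac{156}{121} = - \frac{4762696}{853413}$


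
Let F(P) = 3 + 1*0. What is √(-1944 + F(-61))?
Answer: I*√1941 ≈ 44.057*I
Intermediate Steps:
F(P) = 3 (F(P) = 3 + 0 = 3)
√(-1944 + F(-61)) = √(-1944 + 3) = √(-1941) = I*√1941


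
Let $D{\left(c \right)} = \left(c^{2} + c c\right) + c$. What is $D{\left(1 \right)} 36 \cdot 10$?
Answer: $1080$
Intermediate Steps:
$D{\left(c \right)} = c + 2 c^{2}$ ($D{\left(c \right)} = \left(c^{2} + c^{2}\right) + c = 2 c^{2} + c = c + 2 c^{2}$)
$D{\left(1 \right)} 36 \cdot 10 = 1 \left(1 + 2 \cdot 1\right) 36 \cdot 10 = 1 \left(1 + 2\right) 36 \cdot 10 = 1 \cdot 3 \cdot 36 \cdot 10 = 3 \cdot 36 \cdot 10 = 108 \cdot 10 = 1080$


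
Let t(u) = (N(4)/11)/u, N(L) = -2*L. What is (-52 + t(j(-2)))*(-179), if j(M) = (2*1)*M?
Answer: 102030/11 ≈ 9275.5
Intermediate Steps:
j(M) = 2*M
t(u) = -8/(11*u) (t(u) = (-2*4/11)/u = (-8*1/11)/u = -8/(11*u))
(-52 + t(j(-2)))*(-179) = (-52 - 8/(11*(2*(-2))))*(-179) = (-52 - 8/11/(-4))*(-179) = (-52 - 8/11*(-¼))*(-179) = (-52 + 2/11)*(-179) = -570/11*(-179) = 102030/11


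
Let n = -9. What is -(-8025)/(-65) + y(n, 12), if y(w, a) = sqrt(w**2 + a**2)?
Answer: -1410/13 ≈ -108.46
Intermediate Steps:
y(w, a) = sqrt(a**2 + w**2)
-(-8025)/(-65) + y(n, 12) = -(-8025)/(-65) + sqrt(12**2 + (-9)**2) = -(-8025)*(-1)/65 + sqrt(144 + 81) = -107*15/13 + sqrt(225) = -1605/13 + 15 = -1410/13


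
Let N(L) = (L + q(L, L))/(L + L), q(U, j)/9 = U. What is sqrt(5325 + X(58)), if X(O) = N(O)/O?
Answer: sqrt(17913590)/58 ≈ 72.973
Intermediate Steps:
q(U, j) = 9*U
N(L) = 5 (N(L) = (L + 9*L)/(L + L) = (10*L)/((2*L)) = (10*L)*(1/(2*L)) = 5)
X(O) = 5/O
sqrt(5325 + X(58)) = sqrt(5325 + 5/58) = sqrt(308855/58) = sqrt(17913590)/58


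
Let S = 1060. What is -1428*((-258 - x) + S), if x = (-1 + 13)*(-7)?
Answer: -1265208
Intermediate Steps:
x = -84 (x = 12*(-7) = -84)
-1428*((-258 - x) + S) = -1428*((-258 - 1*(-84)) + 1060) = -1428*((-258 + 84) + 1060) = -1428*(-174 + 1060) = -1428*886 = -1265208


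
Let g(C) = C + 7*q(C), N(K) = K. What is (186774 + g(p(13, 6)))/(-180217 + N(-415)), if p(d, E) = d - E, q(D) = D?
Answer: -93415/90316 ≈ -1.0343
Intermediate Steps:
g(C) = 8*C (g(C) = C + 7*C = 8*C)
(186774 + g(p(13, 6)))/(-180217 + N(-415)) = (186774 + 8*(13 - 1*6))/(-180217 - 415) = (186774 + 8*(13 - 6))/(-180632) = (186774 + 8*7)*(-1/180632) = (186774 + 56)*(-1/180632) = 186830*(-1/180632) = -93415/90316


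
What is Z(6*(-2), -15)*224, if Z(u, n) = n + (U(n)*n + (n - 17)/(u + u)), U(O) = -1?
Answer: 896/3 ≈ 298.67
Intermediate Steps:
Z(u, n) = (-17 + n)/(2*u) (Z(u, n) = n + (-n + (n - 17)/(u + u)) = n + (-n + (-17 + n)/((2*u))) = n + (-n + (-17 + n)*(1/(2*u))) = n + (-n + (-17 + n)/(2*u)) = (-17 + n)/(2*u))
Z(6*(-2), -15)*224 = ((-17 - 15)/(2*((6*(-2)))))*224 = ((½)*(-32)/(-12))*224 = ((½)*(-1/12)*(-32))*224 = (4/3)*224 = 896/3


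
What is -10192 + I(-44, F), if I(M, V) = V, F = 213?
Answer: -9979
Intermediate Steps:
-10192 + I(-44, F) = -10192 + 213 = -9979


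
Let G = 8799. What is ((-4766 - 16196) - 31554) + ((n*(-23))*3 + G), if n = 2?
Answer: -43855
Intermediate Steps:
((-4766 - 16196) - 31554) + ((n*(-23))*3 + G) = ((-4766 - 16196) - 31554) + ((2*(-23))*3 + 8799) = (-20962 - 31554) + (-46*3 + 8799) = -52516 + (-138 + 8799) = -52516 + 8661 = -43855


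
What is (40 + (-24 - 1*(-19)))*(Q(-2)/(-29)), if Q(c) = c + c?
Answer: 140/29 ≈ 4.8276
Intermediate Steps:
Q(c) = 2*c
(40 + (-24 - 1*(-19)))*(Q(-2)/(-29)) = (40 + (-24 - 1*(-19)))*((2*(-2))/(-29)) = (40 + (-24 + 19))*(-4*(-1/29)) = (40 - 5)*(4/29) = 35*(4/29) = 140/29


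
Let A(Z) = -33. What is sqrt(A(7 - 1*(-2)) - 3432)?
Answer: 3*I*sqrt(385) ≈ 58.864*I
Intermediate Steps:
sqrt(A(7 - 1*(-2)) - 3432) = sqrt(-33 - 3432) = sqrt(-3465) = 3*I*sqrt(385)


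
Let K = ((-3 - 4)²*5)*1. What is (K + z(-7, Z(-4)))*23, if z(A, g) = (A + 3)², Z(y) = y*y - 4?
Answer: 6003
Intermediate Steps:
Z(y) = -4 + y² (Z(y) = y² - 4 = -4 + y²)
z(A, g) = (3 + A)²
K = 245 (K = ((-7)²*5)*1 = (49*5)*1 = 245*1 = 245)
(K + z(-7, Z(-4)))*23 = (245 + (3 - 7)²)*23 = (245 + (-4)²)*23 = (245 + 16)*23 = 261*23 = 6003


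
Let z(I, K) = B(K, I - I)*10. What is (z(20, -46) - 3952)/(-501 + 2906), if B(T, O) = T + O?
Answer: -4412/2405 ≈ -1.8345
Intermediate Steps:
B(T, O) = O + T
z(I, K) = 10*K (z(I, K) = ((I - I) + K)*10 = (0 + K)*10 = K*10 = 10*K)
(z(20, -46) - 3952)/(-501 + 2906) = (10*(-46) - 3952)/(-501 + 2906) = (-460 - 3952)/2405 = -4412*1/2405 = -4412/2405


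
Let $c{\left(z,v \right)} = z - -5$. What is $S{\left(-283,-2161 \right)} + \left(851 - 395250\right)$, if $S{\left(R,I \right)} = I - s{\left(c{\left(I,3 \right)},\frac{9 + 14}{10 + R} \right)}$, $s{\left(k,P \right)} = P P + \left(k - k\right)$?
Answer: $- \frac{29555220769}{74529} \approx -3.9656 \cdot 10^{5}$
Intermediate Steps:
$c{\left(z,v \right)} = 5 + z$ ($c{\left(z,v \right)} = z + 5 = 5 + z$)
$s{\left(k,P \right)} = P^{2}$ ($s{\left(k,P \right)} = P^{2} + 0 = P^{2}$)
$S{\left(R,I \right)} = I - \frac{529}{\left(10 + R\right)^{2}}$ ($S{\left(R,I \right)} = I - \left(\frac{9 + 14}{10 + R}\right)^{2} = I - \left(\frac{23}{10 + R}\right)^{2} = I - \frac{529}{\left(10 + R\right)^{2}}$)
$S{\left(-283,-2161 \right)} + \left(851 - 395250\right) = \left(-2161 - \frac{529}{\left(10 - 283\right)^{2}}\right) + \left(851 - 395250\right) = \left(-2161 - \frac{529}{74529}\right) + \left(851 - 395250\right) = \left(-2161 - \frac{529}{74529}\right) - 394399 = - \frac{161057698}{74529} - 394399 = - \frac{29555220769}{74529}$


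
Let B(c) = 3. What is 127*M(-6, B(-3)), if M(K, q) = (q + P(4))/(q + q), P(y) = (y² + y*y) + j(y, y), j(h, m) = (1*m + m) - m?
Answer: 1651/2 ≈ 825.50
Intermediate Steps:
j(h, m) = m (j(h, m) = (m + m) - m = 2*m - m = m)
P(y) = y + 2*y² (P(y) = (y² + y*y) + y = (y² + y²) + y = 2*y² + y = y + 2*y²)
M(K, q) = (36 + q)/(2*q) (M(K, q) = (q + 4*(1 + 2*4))/(q + q) = (q + 4*(1 + 8))/((2*q)) = (q + 4*9)*(1/(2*q)) = (q + 36)*(1/(2*q)) = (36 + q)*(1/(2*q)) = (36 + q)/(2*q))
127*M(-6, B(-3)) = 127*((½)*(36 + 3)/3) = 127*((½)*(⅓)*39) = 127*(13/2) = 1651/2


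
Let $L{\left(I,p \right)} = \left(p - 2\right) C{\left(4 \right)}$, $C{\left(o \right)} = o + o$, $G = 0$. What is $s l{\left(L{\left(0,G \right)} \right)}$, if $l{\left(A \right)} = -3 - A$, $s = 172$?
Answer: $2236$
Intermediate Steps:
$C{\left(o \right)} = 2 o$
$L{\left(I,p \right)} = -16 + 8 p$ ($L{\left(I,p \right)} = \left(p - 2\right) 2 \cdot 4 = \left(-2 + p\right) 8 = -16 + 8 p$)
$s l{\left(L{\left(0,G \right)} \right)} = 172 \left(-3 - \left(-16 + 8 \cdot 0\right)\right) = 172 \left(-3 - \left(-16 + 0\right)\right) = 172 \left(-3 - -16\right) = 172 \left(-3 + 16\right) = 172 \cdot 13 = 2236$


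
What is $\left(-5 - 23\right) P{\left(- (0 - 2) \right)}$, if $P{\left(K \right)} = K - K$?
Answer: $0$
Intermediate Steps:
$P{\left(K \right)} = 0$
$\left(-5 - 23\right) P{\left(- (0 - 2) \right)} = \left(-5 - 23\right) 0 = \left(-28\right) 0 = 0$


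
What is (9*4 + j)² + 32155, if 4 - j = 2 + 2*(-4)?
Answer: 34271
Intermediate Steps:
j = 10 (j = 4 - (2 + 2*(-4)) = 4 - (2 - 8) = 4 - 1*(-6) = 4 + 6 = 10)
(9*4 + j)² + 32155 = (9*4 + 10)² + 32155 = (36 + 10)² + 32155 = 46² + 32155 = 2116 + 32155 = 34271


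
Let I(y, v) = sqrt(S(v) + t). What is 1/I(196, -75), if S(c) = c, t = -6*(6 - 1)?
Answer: -I*sqrt(105)/105 ≈ -0.09759*I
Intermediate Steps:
t = -30 (t = -6*5 = -30)
I(y, v) = sqrt(-30 + v) (I(y, v) = sqrt(v - 30) = sqrt(-30 + v))
1/I(196, -75) = 1/(sqrt(-30 - 75)) = 1/(sqrt(-105)) = 1/(I*sqrt(105)) = -I*sqrt(105)/105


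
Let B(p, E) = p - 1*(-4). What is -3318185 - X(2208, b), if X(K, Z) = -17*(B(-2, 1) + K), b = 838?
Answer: -3280615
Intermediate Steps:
B(p, E) = 4 + p (B(p, E) = p + 4 = 4 + p)
X(K, Z) = -34 - 17*K (X(K, Z) = -17*((4 - 2) + K) = -17*(2 + K) = -34 - 17*K)
-3318185 - X(2208, b) = -3318185 - (-34 - 17*2208) = -3318185 - (-34 - 37536) = -3318185 - 1*(-37570) = -3318185 + 37570 = -3280615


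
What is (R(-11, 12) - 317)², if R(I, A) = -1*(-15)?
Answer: 91204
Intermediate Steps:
R(I, A) = 15
(R(-11, 12) - 317)² = (15 - 317)² = (-302)² = 91204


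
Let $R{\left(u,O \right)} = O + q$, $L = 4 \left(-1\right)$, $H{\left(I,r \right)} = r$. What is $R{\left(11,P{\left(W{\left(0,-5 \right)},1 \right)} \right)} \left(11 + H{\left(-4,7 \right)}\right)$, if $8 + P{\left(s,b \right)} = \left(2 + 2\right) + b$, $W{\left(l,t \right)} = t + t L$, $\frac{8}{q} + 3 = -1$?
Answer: $-90$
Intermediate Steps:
$q = -2$ ($q = \frac{8}{-3 - 1} = \frac{8}{-4} = 8 \left(- \frac{1}{4}\right) = -2$)
$L = -4$
$W{\left(l,t \right)} = - 3 t$ ($W{\left(l,t \right)} = t + t \left(-4\right) = t - 4 t = - 3 t$)
$P{\left(s,b \right)} = -4 + b$ ($P{\left(s,b \right)} = -8 + \left(\left(2 + 2\right) + b\right) = -8 + \left(4 + b\right) = -4 + b$)
$R{\left(u,O \right)} = -2 + O$ ($R{\left(u,O \right)} = O - 2 = -2 + O$)
$R{\left(11,P{\left(W{\left(0,-5 \right)},1 \right)} \right)} \left(11 + H{\left(-4,7 \right)}\right) = \left(-2 + \left(-4 + 1\right)\right) \left(11 + 7\right) = \left(-2 - 3\right) 18 = \left(-5\right) 18 = -90$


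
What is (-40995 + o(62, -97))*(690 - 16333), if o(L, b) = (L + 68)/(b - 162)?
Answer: 166094792905/259 ≈ 6.4129e+8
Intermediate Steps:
o(L, b) = (68 + L)/(-162 + b)
(-40995 + o(62, -97))*(690 - 16333) = (-40995 + (68 + 62)/(-162 - 97))*(690 - 16333) = (-40995 + 130/(-259))*(-15643) = (-40995 - 1/259*130)*(-15643) = (-40995 - 130/259)*(-15643) = -10617835/259*(-15643) = 166094792905/259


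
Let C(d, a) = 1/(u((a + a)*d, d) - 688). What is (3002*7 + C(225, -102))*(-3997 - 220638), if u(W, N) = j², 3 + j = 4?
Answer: -3242969459795/687 ≈ -4.7205e+9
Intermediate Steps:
j = 1 (j = -3 + 4 = 1)
u(W, N) = 1 (u(W, N) = 1² = 1)
C(d, a) = -1/687 (C(d, a) = 1/(1 - 688) = 1/(-687) = -1/687)
(3002*7 + C(225, -102))*(-3997 - 220638) = (3002*7 - 1/687)*(-3997 - 220638) = (21014 - 1/687)*(-224635) = (14436617/687)*(-224635) = -3242969459795/687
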